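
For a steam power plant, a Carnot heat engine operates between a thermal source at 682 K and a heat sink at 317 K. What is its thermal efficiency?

η ≈ 0.535

The Carnot efficiency is η = 1 − T_C/T_H = 1 − 317.00/682.00 = 0.535.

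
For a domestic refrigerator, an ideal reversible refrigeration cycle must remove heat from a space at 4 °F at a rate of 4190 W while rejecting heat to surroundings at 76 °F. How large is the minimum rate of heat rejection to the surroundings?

T_H = 76 °F → (76 − 32) × 5/9 = 24.44 °C = 297.59 K.
T_C = 4 °F → (4 − 32) × 5/9 = -15.56 °C = 257.59 K.
For a reversible cycle Q_H/Q_C = T_H/T_C, so Q_H = Q_C·T_H/T_C = 4190 × 297.59/257.59 = 4840 W.

Q̇_H ≈ 4840 W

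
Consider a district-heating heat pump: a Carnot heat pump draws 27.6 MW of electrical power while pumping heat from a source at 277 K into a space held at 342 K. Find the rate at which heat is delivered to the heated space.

Q̇_H ≈ 145.2 MW

COP_HP = T_H/(T_H − T_C) = 342.00/65.00 = 5.2615.
Q_H = COP_HP · W = 5.2615 × 27.6 = 145.2 MW.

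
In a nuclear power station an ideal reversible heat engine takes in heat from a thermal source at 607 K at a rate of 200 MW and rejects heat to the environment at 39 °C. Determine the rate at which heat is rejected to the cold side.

T_C = 39 °C → 39 + 273.15 = 312.15 K.
Carnot efficiency: η = 1 − T_C/T_H = 1 − 312.15/607.00 = 0.4857.
For a reversible cycle Q_C/Q_H = T_C/T_H, so Q_C = 200 × 312.15/607.00 = 103 MW.

Q̇_C ≈ 103 MW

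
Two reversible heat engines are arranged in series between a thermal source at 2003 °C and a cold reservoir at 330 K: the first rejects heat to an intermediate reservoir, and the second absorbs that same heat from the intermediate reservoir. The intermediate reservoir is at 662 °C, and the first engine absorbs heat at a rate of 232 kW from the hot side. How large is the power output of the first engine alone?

Ẇ₁ ≈ 137 kW

T_H = 2003 °C → 2003 + 273.15 = 2276.15 K.
T_m = 662 °C → 662 + 273.15 = 935.15 K.
First-stage efficiency η₁ = 1 − T_m/T_H = 1 − 935.15/2276.15 = 0.5892.
W₁ = η₁·Q_H = 0.5892 × 232 = 137 kW.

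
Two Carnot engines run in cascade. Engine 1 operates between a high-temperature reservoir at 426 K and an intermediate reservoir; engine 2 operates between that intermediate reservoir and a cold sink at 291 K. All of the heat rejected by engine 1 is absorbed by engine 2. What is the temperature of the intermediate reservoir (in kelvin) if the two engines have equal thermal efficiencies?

Equal efficiencies require 1 − T_m/T_H = 1 − T_C/T_m, i.e. T_m/T_H = T_C/T_m, so T_m = √(T_H·T_C) = √(426.00 × 291.00) = 352.1 K.

T_m ≈ 352.1 K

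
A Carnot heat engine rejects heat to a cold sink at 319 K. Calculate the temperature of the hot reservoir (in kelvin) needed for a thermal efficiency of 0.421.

From η = 1 − T_C/T_H, solving for T_H gives T_H = T_C/(1 − η) = 319.00/(1 − 0.421) = 550.9 K.

T_H ≈ 550.9 K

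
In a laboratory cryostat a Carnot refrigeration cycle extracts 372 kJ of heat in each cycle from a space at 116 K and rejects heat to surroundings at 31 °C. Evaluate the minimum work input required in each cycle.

T_H = 31 °C → 31 + 273.15 = 304.15 K.
The reversible coefficient of performance is COP_R = T_C/(T_H − T_C) = 116.00/188.15 = 0.6165.
W = Q_C/COP_R = 372/0.6165 = 603 kJ.

W_in ≈ 603 kJ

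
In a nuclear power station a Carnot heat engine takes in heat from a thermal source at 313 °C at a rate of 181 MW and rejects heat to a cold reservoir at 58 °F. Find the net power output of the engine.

Ẇ ≈ 92.2 MW

T_H = 313 °C → 313 + 273.15 = 586.15 K.
T_C = 58 °F → (58 − 32) × 5/9 = 14.44 °C = 287.59 K.
Carnot efficiency: η = 1 − T_C/T_H = 1 − 287.59/586.15 = 0.5094.
W = η·Q_H = 0.5094 × 181 = 92.2 MW.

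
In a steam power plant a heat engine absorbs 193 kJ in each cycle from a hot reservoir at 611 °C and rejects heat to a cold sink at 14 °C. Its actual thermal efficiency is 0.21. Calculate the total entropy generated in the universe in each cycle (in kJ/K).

T_H = 611 °C → 611 + 273.15 = 884.15 K.
T_C = 14 °C → 14 + 273.15 = 287.15 K.
W = η·Q_H = 0.21 × 193 = 40.53 kJ, so Q_C = Q_H − W = 152.5 kJ.
Entropy balance on the reservoirs: −Q_H/T_H = -0.2183 kJ/K, +Q_C/T_C = 0.5310 kJ/K.
ΔS_univ = −Q_H/T_H + Q_C/T_C = 0.313 kJ/K (> 0, since η = 0.21 < η_Carnot = 0.675).

ΔS_univ ≈ 0.313 kJ/K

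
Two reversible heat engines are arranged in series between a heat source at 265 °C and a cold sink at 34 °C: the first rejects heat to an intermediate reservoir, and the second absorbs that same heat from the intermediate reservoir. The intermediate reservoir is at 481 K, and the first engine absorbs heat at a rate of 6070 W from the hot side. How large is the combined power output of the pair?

T_H = 265 °C → 265 + 273.15 = 538.15 K.
T_C = 34 °C → 34 + 273.15 = 307.15 K.
Two reversible stages in series are equivalent to a single Carnot engine between T_H and T_C, so η_total = 1 − T_C/T_H = 1 − 307.15/538.15 = 0.4292.
W_total = η_total · Q_H = 0.4292 × 6070 = 2610 W.

Ẇ_total ≈ 2610 W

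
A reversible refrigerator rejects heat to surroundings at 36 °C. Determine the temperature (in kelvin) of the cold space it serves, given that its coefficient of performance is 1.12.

T_C ≈ 163 K

T_H = 36 °C → 36 + 273.15 = 309.15 K.
COP_R = T_C/(T_H − T_C) ⇒ T_C = T_H·COP_R/(1 + COP_R) = 309.15 × 1.12/(1 + 1.12) = 163 K.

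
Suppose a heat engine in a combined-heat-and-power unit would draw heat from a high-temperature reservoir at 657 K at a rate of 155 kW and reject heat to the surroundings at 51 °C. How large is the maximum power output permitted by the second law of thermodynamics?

T_C = 51 °C → 51 + 273.15 = 324.15 K.
No engine can exceed the Carnot limit: η_max = 1 − T_C/T_H = 1 − 324.15/657.00 = 0.5066.
W_max = η_max · Q_H = 0.5066 × 155 = 78.5 kW.

Ẇ_max ≈ 78.5 kW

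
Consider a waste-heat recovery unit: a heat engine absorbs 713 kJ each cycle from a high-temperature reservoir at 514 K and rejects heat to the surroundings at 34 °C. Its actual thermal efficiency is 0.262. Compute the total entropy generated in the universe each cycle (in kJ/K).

T_C = 34 °C → 34 + 273.15 = 307.15 K.
W = η·Q_H = 0.262 × 713 = 186.8 kJ, so Q_C = Q_H − W = 526.2 kJ.
Reservoir entropy changes: ΔS_H = −Q_H/T_H = −713/514.00 = -1.387 kJ/K and ΔS_C = +Q_C/T_C = 526.2/307.15 = 1.713 kJ/K.
ΔS_univ = −Q_H/T_H + Q_C/T_C = 0.326 kJ/K (> 0, since η = 0.262 < η_Carnot = 0.402).

ΔS_univ ≈ 0.326 kJ/K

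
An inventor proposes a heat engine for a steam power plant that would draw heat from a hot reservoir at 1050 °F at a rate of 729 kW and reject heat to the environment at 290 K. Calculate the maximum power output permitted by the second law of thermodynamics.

Ẇ_max ≈ 477 kW

T_H = 1050 °F → (1050 − 32) × 5/9 = 565.56 °C = 838.71 K.
The second-law ceiling is the Carnot efficiency, η_max = 1 − T_C/T_H = 1 − 290.00/838.71 = 0.6542.
W_max = η_max · Q_H = 0.6542 × 729 = 477 kW.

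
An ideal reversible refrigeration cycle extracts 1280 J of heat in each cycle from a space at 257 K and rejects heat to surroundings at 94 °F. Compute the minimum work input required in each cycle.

T_H = 94 °F → (94 − 32) × 5/9 = 34.44 °C = 307.59 K.
The reversible coefficient of performance is COP_R = T_C/(T_H − T_C) = 257.00/50.59 = 5.0796.
W = Q_C/COP_R = 1280/5.0796 = 252.0 J.

W_in ≈ 252.0 J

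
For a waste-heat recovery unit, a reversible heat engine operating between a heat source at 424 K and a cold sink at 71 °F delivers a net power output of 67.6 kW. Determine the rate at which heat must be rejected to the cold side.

T_C = 71 °F → (71 − 32) × 5/9 = 21.67 °C = 294.82 K.
Since the cycle is reversible, η = 1 − T_C/T_H = 1 − 294.82/424.00 = 0.3047.
Since Q_C/Q_H = T_C/T_H and Q_H = W/η, Q_C = W·T_C/(T_H − T_C) = 67.6 × 294.82/129.18 = 154 kW.

Q̇_C ≈ 154 kW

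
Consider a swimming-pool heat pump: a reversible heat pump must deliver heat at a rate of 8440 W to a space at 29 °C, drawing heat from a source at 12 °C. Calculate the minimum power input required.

T_H = 29 °C → 29 + 273.15 = 302.15 K.
T_C = 12 °C → 12 + 273.15 = 285.15 K.
For a reversible heat pump, COP_HP = T_H/(T_H − T_C) = 302.15/17.00 = 17.7735.
W = Q_H/COP_HP = 8440/17.7735 = 474.9 W.

Ẇ_in ≈ 474.9 W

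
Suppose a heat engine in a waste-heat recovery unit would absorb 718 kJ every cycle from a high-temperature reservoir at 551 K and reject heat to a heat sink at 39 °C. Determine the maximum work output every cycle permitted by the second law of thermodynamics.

T_C = 39 °C → 39 + 273.15 = 312.15 K.
The upper bound on efficiency is η_max = 1 − T_C/T_H = 1 − 312.15/551.00 = 0.4335.
W_max = η_max · Q_H = 0.4335 × 718 = 311.2 kJ.

W_max ≈ 311.2 kJ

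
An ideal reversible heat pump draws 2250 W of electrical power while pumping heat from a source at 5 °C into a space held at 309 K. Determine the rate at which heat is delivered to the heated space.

T_C = 5 °C → 5 + 273.15 = 278.15 K.
For a reversible heat pump, COP_HP = T_H/(T_H − T_C) = 309.00/30.85 = 10.0162.
Q_H = COP_HP · W = 10.0162 × 2250 = 22500 W.

Q̇_H ≈ 22500 W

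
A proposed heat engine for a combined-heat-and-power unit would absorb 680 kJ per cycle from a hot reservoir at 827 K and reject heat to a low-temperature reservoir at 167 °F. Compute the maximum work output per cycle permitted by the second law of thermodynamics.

T_C = 167 °F → (167 − 32) × 5/9 = 75.00 °C = 348.15 K.
The second-law ceiling is the Carnot efficiency, η_max = 1 − T_C/T_H = 1 − 348.15/827.00 = 0.5790.
W_max = η_max · Q_H = 0.5790 × 680 = 393.7 kJ.

W_max ≈ 393.7 kJ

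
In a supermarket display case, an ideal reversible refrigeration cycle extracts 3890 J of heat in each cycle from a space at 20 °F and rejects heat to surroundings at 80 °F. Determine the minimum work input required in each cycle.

W_in ≈ 487 J

T_H = 80 °F → (80 − 32) × 5/9 = 26.67 °C = 299.82 K.
T_C = 20 °F → (20 − 32) × 5/9 = -6.67 °C = 266.48 K.
Carnot COP: COP_R = T_C/(T_H − T_C) = 266.48/33.33 = 7.9945.
W = Q_C/COP_R = 3890/7.9945 = 487 J.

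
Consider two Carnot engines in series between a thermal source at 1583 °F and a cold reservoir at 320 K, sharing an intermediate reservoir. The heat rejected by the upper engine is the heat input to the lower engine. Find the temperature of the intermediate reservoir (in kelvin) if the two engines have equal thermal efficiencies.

T_H = 1583 °F → (1583 − 32) × 5/9 = 861.67 °C = 1134.82 K.
Equal efficiencies require 1 − T_m/T_H = 1 − T_C/T_m, i.e. T_m/T_H = T_C/T_m, so T_m = √(T_H·T_C) = √(1134.82 × 320.00) = 602.6 K.

T_m ≈ 602.6 K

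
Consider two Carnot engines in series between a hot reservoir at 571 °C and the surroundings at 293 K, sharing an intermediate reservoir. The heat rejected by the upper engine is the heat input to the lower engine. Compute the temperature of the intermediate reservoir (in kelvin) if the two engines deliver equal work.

T_m ≈ 569 K

T_H = 571 °C → 571 + 273.15 = 844.15 K.
For reversible stages Q_m = Q_H·(T_m/T_H). Setting W₁ = Q_H(1 − T_m/T_H) equal to W₂ = Q_m(1 − T_C/T_m) = Q_H·(T_m − T_C)/T_H gives T_H − T_m = T_m − T_C, so T_m = (T_H + T_C)/2 = (844.15 + 293.00)/2 = 569 K.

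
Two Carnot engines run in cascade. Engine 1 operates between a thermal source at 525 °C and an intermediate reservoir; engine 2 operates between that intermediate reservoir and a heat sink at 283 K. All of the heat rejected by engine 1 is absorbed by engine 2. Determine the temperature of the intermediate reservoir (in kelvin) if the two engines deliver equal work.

T_m ≈ 541 K

T_H = 525 °C → 525 + 273.15 = 798.15 K.
For reversible stages Q_m = Q_H·(T_m/T_H). Setting W₁ = Q_H(1 − T_m/T_H) equal to W₂ = Q_m(1 − T_C/T_m) = Q_H·(T_m − T_C)/T_H gives T_H − T_m = T_m − T_C, so T_m = (T_H + T_C)/2 = (798.15 + 283.00)/2 = 541 K.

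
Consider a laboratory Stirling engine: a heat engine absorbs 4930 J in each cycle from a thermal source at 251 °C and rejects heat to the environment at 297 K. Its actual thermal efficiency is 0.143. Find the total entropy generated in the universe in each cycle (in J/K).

T_H = 251 °C → 251 + 273.15 = 524.15 K.
W = η·Q_H = 0.143 × 4930 = 705.0 J, so Q_C = Q_H − W = 4225 J.
The hot reservoir loses entropy Q_H/T_H = 4930/524.15 = 9.406 J/K; the cold reservoir gains Q_C/T_C = 4225/297.00 = 14.23 J/K.
ΔS_univ = −Q_H/T_H + Q_C/T_C = 4.820 J/K (> 0, since η = 0.143 < η_Carnot = 0.433).

ΔS_univ ≈ 4.820 J/K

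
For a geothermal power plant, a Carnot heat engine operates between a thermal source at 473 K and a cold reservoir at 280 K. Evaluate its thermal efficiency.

For a reversible engine, η = 1 − T_C/T_H = 1 − 280.00/473.00 = 0.408.

η ≈ 0.408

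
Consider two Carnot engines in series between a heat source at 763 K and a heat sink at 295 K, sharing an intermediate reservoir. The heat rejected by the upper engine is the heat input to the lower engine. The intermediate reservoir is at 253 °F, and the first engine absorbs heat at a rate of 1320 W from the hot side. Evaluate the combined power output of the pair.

Two reversible stages in series are equivalent to a single Carnot engine between T_H and T_C, so η_total = 1 − T_C/T_H = 1 − 295.00/763.00 = 0.6134.
W_total = η_total · Q_H = 0.6134 × 1320 = 810 W.

Ẇ_total ≈ 810 W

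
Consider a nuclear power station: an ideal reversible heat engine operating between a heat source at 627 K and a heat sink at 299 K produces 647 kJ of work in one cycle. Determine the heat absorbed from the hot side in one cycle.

Since the cycle is reversible, η = 1 − T_C/T_H = 1 − 299.00/627.00 = 0.5231.
Q_H = W/η = 647/0.5231 = 1237 kJ.

Q_H ≈ 1237 kJ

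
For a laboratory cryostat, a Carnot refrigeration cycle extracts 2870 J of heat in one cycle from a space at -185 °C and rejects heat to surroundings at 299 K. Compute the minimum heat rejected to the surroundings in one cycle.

Q_H ≈ 9730 J

T_C = -185 °C → -185 + 273.15 = 88.15 K.
For a reversible cycle Q_H/Q_C = T_H/T_C, so Q_H = Q_C·T_H/T_C = 2870 × 299.00/88.15 = 9730 J.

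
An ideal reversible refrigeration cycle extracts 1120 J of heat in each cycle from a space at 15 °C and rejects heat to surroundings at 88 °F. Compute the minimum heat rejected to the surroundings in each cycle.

T_H = 88 °F → (88 − 32) × 5/9 = 31.11 °C = 304.26 K.
T_C = 15 °C → 15 + 273.15 = 288.15 K.
For a reversible cycle Q_H/Q_C = T_H/T_C, so Q_H = Q_C·T_H/T_C = 1120 × 304.26/288.15 = 1180 J.

Q_H ≈ 1180 J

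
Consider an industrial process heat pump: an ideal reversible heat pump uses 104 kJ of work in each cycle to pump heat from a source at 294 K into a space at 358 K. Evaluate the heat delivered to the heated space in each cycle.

Q_H ≈ 582 kJ

The Carnot heat-pump COP is COP_HP = T_H/(T_H − T_C) = 358.00/64.00 = 5.5938.
Q_H = COP_HP · W = 5.5938 × 104 = 582 kJ.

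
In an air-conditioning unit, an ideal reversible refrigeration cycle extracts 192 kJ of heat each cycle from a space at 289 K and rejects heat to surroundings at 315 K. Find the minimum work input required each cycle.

COP_R = T_C/(T_H − T_C) = 289.00/26.00 = 11.1154.
W = Q_C/COP_R = 192/11.1154 = 17.3 kJ.

W_in ≈ 17.3 kJ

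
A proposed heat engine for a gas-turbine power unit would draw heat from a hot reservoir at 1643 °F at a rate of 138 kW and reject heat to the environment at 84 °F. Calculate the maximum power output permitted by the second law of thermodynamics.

Ẇ_max ≈ 102 kW

T_H = 1643 °F → (1643 − 32) × 5/9 = 895.00 °C = 1168.15 K.
T_C = 84 °F → (84 − 32) × 5/9 = 28.89 °C = 302.04 K.
No engine can exceed the Carnot limit: η_max = 1 − T_C/T_H = 1 − 302.04/1168.15 = 0.7414.
W_max = η_max · Q_H = 0.7414 × 138 = 102 kW.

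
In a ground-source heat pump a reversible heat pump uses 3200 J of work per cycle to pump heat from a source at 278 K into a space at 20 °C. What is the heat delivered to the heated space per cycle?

Q_H ≈ 61920 J

T_H = 20 °C → 20 + 273.15 = 293.15 K.
Reversible heating COP: COP_HP = T_H/(T_H − T_C) = 293.15/15.15 = 19.3498.
Q_H = COP_HP · W = 19.3498 × 3200 = 61920 J.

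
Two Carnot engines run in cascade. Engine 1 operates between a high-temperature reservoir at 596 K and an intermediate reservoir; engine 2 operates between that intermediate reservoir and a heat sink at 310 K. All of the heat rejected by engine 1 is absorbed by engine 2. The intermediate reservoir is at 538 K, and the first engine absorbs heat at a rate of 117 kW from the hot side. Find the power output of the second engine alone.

Ẇ₂ ≈ 44.76 kW

Heat entering the second stage: Q_m = Q_H·(T_m/T_H) = 117 × 538.00/596.00 = 105.6 kW.
Second-stage efficiency η₂ = 1 − T_C/T_m = 1 − 310.00/538.00 = 0.4238, so W₂ = η₂·Q_m = 44.76 kW.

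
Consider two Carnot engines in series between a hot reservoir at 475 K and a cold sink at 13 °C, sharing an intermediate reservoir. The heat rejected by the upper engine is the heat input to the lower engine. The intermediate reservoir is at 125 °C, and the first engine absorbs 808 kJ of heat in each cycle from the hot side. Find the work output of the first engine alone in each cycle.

T_C = 13 °C → 13 + 273.15 = 286.15 K.
T_m = 125 °C → 125 + 273.15 = 398.15 K.
First-stage efficiency η₁ = 1 − T_m/T_H = 1 − 398.15/475.00 = 0.1618.
W₁ = η₁·Q_H = 0.1618 × 808 = 131 kJ.

W₁ ≈ 131 kJ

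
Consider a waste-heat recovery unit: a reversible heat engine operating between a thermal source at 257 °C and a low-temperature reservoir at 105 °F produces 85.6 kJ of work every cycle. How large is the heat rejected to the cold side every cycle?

T_H = 257 °C → 257 + 273.15 = 530.15 K.
T_C = 105 °F → (105 − 32) × 5/9 = 40.56 °C = 313.71 K.
For a reversible engine, η = 1 − T_C/T_H = 1 − 313.71/530.15 = 0.4083.
Since Q_C/Q_H = T_C/T_H and Q_H = W/η, Q_C = W·T_C/(T_H − T_C) = 85.6 × 313.71/216.44 = 124.1 kJ.

Q_C ≈ 124.1 kJ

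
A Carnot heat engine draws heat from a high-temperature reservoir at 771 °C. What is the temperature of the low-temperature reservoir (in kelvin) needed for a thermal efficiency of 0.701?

T_H = 771 °C → 771 + 273.15 = 1044.15 K.
From η = 1 − T_C/T_H, T_C = T_H·(1 − η) = 1044.15 × (1 − 0.701) = 312 K.

T_C ≈ 312 K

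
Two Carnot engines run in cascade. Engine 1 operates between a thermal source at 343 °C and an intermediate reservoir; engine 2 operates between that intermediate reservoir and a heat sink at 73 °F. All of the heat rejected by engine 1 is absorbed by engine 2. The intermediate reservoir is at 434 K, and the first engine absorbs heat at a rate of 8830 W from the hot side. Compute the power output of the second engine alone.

Ẇ₂ ≈ 1979 W

T_H = 343 °C → 343 + 273.15 = 616.15 K.
T_C = 73 °F → (73 − 32) × 5/9 = 22.78 °C = 295.93 K.
Heat entering the second stage: Q_m = Q_H·(T_m/T_H) = 8830 × 434.00/616.15 = 6220 W.
Second-stage efficiency η₂ = 1 − T_C/T_m = 1 − 295.93/434.00 = 0.3181, so W₂ = η₂·Q_m = 1979 W.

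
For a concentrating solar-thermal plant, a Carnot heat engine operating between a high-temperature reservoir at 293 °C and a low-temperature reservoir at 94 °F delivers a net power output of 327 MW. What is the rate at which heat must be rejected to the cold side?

T_H = 293 °C → 293 + 273.15 = 566.15 K.
T_C = 94 °F → (94 − 32) × 5/9 = 34.44 °C = 307.59 K.
η_rev = 1 − T_C/T_H = 1 − 307.59/566.15 = 0.4567.
Since Q_C/Q_H = T_C/T_H and Q_H = W/η, Q_C = W·T_C/(T_H − T_C) = 327 × 307.59/258.56 = 389 MW.

Q̇_C ≈ 389 MW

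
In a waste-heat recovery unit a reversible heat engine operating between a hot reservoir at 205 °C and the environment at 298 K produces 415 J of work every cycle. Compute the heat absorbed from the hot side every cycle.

T_H = 205 °C → 205 + 273.15 = 478.15 K.
Since the cycle is reversible, η = 1 − T_C/T_H = 1 − 298.00/478.15 = 0.3768.
Q_H = W/η = 415/0.3768 = 1100 J.

Q_H ≈ 1100 J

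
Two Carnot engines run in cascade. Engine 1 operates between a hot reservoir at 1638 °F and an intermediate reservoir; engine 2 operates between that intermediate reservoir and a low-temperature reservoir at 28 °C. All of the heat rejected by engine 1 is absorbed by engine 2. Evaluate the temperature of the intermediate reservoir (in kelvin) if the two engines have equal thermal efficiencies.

T_H = 1638 °F → (1638 − 32) × 5/9 = 892.22 °C = 1165.37 K.
T_C = 28 °C → 28 + 273.15 = 301.15 K.
Equal efficiencies require 1 − T_m/T_H = 1 − T_C/T_m, i.e. T_m/T_H = T_C/T_m, so T_m = √(T_H·T_C) = √(1165.37 × 301.15) = 592 K.

T_m ≈ 592 K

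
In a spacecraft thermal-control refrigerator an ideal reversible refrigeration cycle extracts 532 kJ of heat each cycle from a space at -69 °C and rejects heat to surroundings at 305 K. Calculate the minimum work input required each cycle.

T_C = -69 °C → -69 + 273.15 = 204.15 K.
The reversible coefficient of performance is COP_R = T_C/(T_H − T_C) = 204.15/100.85 = 2.0243.
W = Q_C/COP_R = 532/2.0243 = 262.8 kJ.

W_in ≈ 262.8 kJ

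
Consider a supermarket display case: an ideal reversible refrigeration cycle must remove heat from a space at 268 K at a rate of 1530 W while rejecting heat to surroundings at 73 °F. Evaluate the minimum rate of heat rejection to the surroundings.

Q̇_H ≈ 1690 W

T_H = 73 °F → (73 − 32) × 5/9 = 22.78 °C = 295.93 K.
For a reversible cycle Q_H/Q_C = T_H/T_C, so Q_H = Q_C·T_H/T_C = 1530 × 295.93/268.00 = 1690 W.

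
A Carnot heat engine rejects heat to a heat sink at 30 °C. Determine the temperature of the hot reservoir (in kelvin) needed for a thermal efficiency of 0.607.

T_H ≈ 771.4 K

T_C = 30 °C → 30 + 273.15 = 303.15 K.
From η = 1 − T_C/T_H, solving for T_H gives T_H = T_C/(1 − η) = 303.15/(1 − 0.607) = 771.4 K.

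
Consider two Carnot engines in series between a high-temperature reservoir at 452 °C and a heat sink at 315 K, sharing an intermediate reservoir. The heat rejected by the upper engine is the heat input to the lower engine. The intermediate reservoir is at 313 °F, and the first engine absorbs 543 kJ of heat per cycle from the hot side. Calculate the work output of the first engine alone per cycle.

W₁ ≈ 222 kJ

T_H = 452 °C → 452 + 273.15 = 725.15 K.
T_m = 313 °F → (313 − 32) × 5/9 = 156.11 °C = 429.26 K.
First-stage efficiency η₁ = 1 − T_m/T_H = 1 − 429.26/725.15 = 0.4080.
W₁ = η₁·Q_H = 0.4080 × 543 = 222 kJ.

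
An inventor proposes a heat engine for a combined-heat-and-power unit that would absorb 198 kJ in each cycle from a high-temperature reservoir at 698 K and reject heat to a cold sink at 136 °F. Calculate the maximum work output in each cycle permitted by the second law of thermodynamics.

W_max ≈ 104 kJ

T_C = 136 °F → (136 − 32) × 5/9 = 57.78 °C = 330.93 K.
The upper bound on efficiency is η_max = 1 − T_C/T_H = 1 − 330.93/698.00 = 0.5259.
W_max = η_max · Q_H = 0.5259 × 198 = 104 kJ.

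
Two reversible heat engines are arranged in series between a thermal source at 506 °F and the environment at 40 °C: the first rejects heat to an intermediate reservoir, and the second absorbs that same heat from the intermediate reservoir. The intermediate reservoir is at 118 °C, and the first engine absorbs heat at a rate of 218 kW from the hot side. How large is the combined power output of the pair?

Ẇ_total ≈ 90.8 kW

T_H = 506 °F → (506 − 32) × 5/9 = 263.33 °C = 536.48 K.
T_C = 40 °C → 40 + 273.15 = 313.15 K.
Two reversible stages in series are equivalent to a single Carnot engine between T_H and T_C, so η_total = 1 − T_C/T_H = 1 − 313.15/536.48 = 0.4163.
W_total = η_total · Q_H = 0.4163 × 218 = 90.8 kW.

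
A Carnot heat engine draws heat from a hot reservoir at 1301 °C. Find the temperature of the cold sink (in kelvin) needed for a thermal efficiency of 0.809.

T_C ≈ 301 K

T_H = 1301 °C → 1301 + 273.15 = 1574.15 K.
From η = 1 − T_C/T_H, T_C = T_H·(1 − η) = 1574.15 × (1 − 0.809) = 301 K.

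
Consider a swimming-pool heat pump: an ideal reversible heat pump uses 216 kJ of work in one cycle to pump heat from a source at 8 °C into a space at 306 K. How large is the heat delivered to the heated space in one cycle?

Q_H ≈ 2660 kJ

T_C = 8 °C → 8 + 273.15 = 281.15 K.
Reversible heating COP: COP_HP = T_H/(T_H − T_C) = 306.00/24.85 = 12.3139.
Q_H = COP_HP · W = 12.3139 × 216 = 2660 kJ.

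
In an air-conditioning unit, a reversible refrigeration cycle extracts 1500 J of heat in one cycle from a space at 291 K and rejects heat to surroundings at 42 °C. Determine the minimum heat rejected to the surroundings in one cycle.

T_H = 42 °C → 42 + 273.15 = 315.15 K.
For a reversible cycle Q_H/Q_C = T_H/T_C, so Q_H = Q_C·T_H/T_C = 1500 × 315.15/291.00 = 1624 J.

Q_H ≈ 1624 J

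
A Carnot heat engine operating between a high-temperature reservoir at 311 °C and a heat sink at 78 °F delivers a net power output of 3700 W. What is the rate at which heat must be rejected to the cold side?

Q̇_C ≈ 3870 W

T_H = 311 °C → 311 + 273.15 = 584.15 K.
T_C = 78 °F → (78 − 32) × 5/9 = 25.56 °C = 298.71 K.
For a reversible engine, η = 1 − T_C/T_H = 1 − 298.71/584.15 = 0.4886.
Since Q_C/Q_H = T_C/T_H and Q_H = W/η, Q_C = W·T_C/(T_H − T_C) = 3700 × 298.71/285.44 = 3870 W.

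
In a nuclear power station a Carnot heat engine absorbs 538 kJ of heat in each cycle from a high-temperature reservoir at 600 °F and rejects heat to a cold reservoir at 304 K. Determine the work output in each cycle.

T_H = 600 °F → (600 − 32) × 5/9 = 315.56 °C = 588.71 K.
η_rev = 1 − T_C/T_H = 1 − 304.00/588.71 = 0.4836.
W = η·Q_H = 0.4836 × 538 = 260 kJ.

W ≈ 260 kJ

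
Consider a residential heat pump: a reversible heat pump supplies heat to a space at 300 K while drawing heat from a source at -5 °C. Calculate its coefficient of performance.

COP_HP ≈ 9.42

T_C = -5 °C → -5 + 273.15 = 268.15 K.
COP_HP = T_H/(T_H − T_C) = 300.00/(300.00 − 268.15) = 9.42.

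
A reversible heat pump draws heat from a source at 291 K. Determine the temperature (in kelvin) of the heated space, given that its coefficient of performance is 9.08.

T_H ≈ 327.0 K

COP_HP = T_H/(T_H − T_C) ⇒ T_H = T_C·COP_HP/(COP_HP − 1) = 291.00 × 9.08/(9.08 − 1) = 327.0 K.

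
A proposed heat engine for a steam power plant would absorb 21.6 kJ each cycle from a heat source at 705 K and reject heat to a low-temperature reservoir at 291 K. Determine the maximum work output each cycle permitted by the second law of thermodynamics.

W_max ≈ 12.7 kJ

The upper bound on efficiency is η_max = 1 − T_C/T_H = 1 − 291.00/705.00 = 0.5872.
W_max = η_max · Q_H = 0.5872 × 21.6 = 12.7 kJ.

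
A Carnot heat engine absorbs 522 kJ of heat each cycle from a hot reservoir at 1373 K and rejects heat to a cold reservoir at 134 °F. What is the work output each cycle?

T_C = 134 °F → (134 − 32) × 5/9 = 56.67 °C = 329.82 K.
Carnot efficiency: η = 1 − T_C/T_H = 1 − 329.82/1373.00 = 0.7598.
W = η·Q_H = 0.7598 × 522 = 397 kJ.

W ≈ 397 kJ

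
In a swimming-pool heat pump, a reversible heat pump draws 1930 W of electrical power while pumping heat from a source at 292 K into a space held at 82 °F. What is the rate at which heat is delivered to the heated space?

Q̇_H ≈ 65100 W

T_H = 82 °F → (82 − 32) × 5/9 = 27.78 °C = 300.93 K.
COP_HP = T_H/(T_H − T_C) = 300.93/8.93 = 33.7069.
Q_H = COP_HP · W = 33.7069 × 1930 = 65100 W.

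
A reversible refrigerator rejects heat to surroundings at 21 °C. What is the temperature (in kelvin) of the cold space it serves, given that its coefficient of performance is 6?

T_H = 21 °C → 21 + 273.15 = 294.15 K.
COP_R = T_C/(T_H − T_C) ⇒ T_C = T_H·COP_R/(1 + COP_R) = 294.15 × 6/(1 + 6) = 252 K.

T_C ≈ 252 K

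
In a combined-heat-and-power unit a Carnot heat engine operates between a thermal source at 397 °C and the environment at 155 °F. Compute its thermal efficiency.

T_H = 397 °C → 397 + 273.15 = 670.15 K.
T_C = 155 °F → (155 − 32) × 5/9 = 68.33 °C = 341.48 K.
Carnot efficiency: η = 1 − T_C/T_H = 1 − 341.48/670.15 = 0.4904.

η ≈ 0.4904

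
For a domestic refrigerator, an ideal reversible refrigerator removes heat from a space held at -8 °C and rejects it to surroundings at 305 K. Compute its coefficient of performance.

COP_R ≈ 6.654

T_C = -8 °C → -8 + 273.15 = 265.15 K.
The reversible coefficient of performance is COP_R = T_C/(T_H − T_C) = 265.15/(305.00 − 265.15) = 6.654.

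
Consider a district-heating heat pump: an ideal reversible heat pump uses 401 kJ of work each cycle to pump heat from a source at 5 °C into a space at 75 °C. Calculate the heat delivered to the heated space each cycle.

Q_H ≈ 1990 kJ

T_H = 75 °C → 75 + 273.15 = 348.15 K.
T_C = 5 °C → 5 + 273.15 = 278.15 K.
The Carnot heat-pump COP is COP_HP = T_H/(T_H − T_C) = 348.15/70.00 = 4.9736.
Q_H = COP_HP · W = 4.9736 × 401 = 1990 kJ.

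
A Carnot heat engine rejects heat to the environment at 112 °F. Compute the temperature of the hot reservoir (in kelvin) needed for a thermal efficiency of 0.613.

T_C = 112 °F → (112 − 32) × 5/9 = 44.44 °C = 317.59 K.
From η = 1 − T_C/T_H, solving for T_H gives T_H = T_C/(1 − η) = 317.59/(1 − 0.613) = 821 K.

T_H ≈ 821 K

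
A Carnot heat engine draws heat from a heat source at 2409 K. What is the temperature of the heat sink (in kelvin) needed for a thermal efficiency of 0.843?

T_C ≈ 378 K

From η = 1 − T_C/T_H, T_C = T_H·(1 − η) = 2409.00 × (1 − 0.843) = 378 K.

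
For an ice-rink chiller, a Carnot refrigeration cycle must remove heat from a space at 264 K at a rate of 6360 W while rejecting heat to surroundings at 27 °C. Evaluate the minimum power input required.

T_H = 27 °C → 27 + 273.15 = 300.15 K.
For a reversible refrigerator, COP_R = T_C/(T_H − T_C) = 264.00/36.15 = 7.3029.
W = Q_C/COP_R = 6360/7.3029 = 870.9 W.

Ẇ_in ≈ 870.9 W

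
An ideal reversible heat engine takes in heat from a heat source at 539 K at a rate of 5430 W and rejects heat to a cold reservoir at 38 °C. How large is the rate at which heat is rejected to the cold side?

T_C = 38 °C → 38 + 273.15 = 311.15 K.
η_rev = 1 − T_C/T_H = 1 − 311.15/539.00 = 0.4227.
For a reversible cycle Q_C/Q_H = T_C/T_H, so Q_C = 5430 × 311.15/539.00 = 3135 W.

Q̇_C ≈ 3135 W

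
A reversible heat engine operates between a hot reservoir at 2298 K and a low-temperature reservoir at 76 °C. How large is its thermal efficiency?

T_C = 76 °C → 76 + 273.15 = 349.15 K.
Since the cycle is reversible, η = 1 − T_C/T_H = 1 − 349.15/2298.00 = 0.848.

η ≈ 0.848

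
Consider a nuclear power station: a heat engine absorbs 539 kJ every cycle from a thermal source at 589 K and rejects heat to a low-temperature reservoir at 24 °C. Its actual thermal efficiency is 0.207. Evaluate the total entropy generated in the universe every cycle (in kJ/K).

ΔS_univ ≈ 0.523 kJ/K

T_C = 24 °C → 24 + 273.15 = 297.15 K.
W = η·Q_H = 0.207 × 539 = 111.6 kJ, so Q_C = Q_H − W = 427.4 kJ.
The hot reservoir loses entropy Q_H/T_H = 539/589.00 = 0.9151 kJ/K; the cold reservoir gains Q_C/T_C = 427.4/297.15 = 1.438 kJ/K.
ΔS_univ = −Q_H/T_H + Q_C/T_C = 0.523 kJ/K (> 0, since η = 0.207 < η_Carnot = 0.496).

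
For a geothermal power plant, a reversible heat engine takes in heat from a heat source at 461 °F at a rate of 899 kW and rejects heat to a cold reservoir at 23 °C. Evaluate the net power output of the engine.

T_H = 461 °F → (461 − 32) × 5/9 = 238.33 °C = 511.48 K.
T_C = 23 °C → 23 + 273.15 = 296.15 K.
For a reversible engine, η = 1 − T_C/T_H = 1 − 296.15/511.48 = 0.4210.
W = η·Q_H = 0.4210 × 899 = 378.5 kW.

Ẇ ≈ 378.5 kW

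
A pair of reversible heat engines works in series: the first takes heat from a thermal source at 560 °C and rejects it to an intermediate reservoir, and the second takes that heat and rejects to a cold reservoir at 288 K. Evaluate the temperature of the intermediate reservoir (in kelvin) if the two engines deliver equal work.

T_m ≈ 560.6 K

T_H = 560 °C → 560 + 273.15 = 833.15 K.
For reversible stages Q_m = Q_H·(T_m/T_H). Setting W₁ = Q_H(1 − T_m/T_H) equal to W₂ = Q_m(1 − T_C/T_m) = Q_H·(T_m − T_C)/T_H gives T_H − T_m = T_m − T_C, so T_m = (T_H + T_C)/2 = (833.15 + 288.00)/2 = 560.6 K.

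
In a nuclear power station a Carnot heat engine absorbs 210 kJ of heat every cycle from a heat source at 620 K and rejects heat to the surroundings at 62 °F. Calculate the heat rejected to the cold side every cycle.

T_C = 62 °F → (62 − 32) × 5/9 = 16.67 °C = 289.82 K.
η_rev = 1 − T_C/T_H = 1 − 289.82/620.00 = 0.5326.
For a reversible cycle Q_C/Q_H = T_C/T_H, so Q_C = 210 × 289.82/620.00 = 98.2 kJ.

Q_C ≈ 98.2 kJ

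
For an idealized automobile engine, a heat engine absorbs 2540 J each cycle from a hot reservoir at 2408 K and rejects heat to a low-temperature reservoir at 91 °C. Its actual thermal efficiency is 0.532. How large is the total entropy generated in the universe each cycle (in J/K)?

ΔS_univ ≈ 2.210 J/K

T_C = 91 °C → 91 + 273.15 = 364.15 K.
W = η·Q_H = 0.532 × 2540 = 1351 J, so Q_C = Q_H − W = 1189 J.
Entropy balance on the reservoirs: −Q_H/T_H = -1.055 J/K, +Q_C/T_C = 3.264 J/K.
ΔS_univ = −Q_H/T_H + Q_C/T_C = 2.210 J/K (> 0, since η = 0.532 < η_Carnot = 0.849).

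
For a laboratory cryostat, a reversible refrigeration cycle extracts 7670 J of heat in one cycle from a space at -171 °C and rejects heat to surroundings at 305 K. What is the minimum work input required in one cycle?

T_C = -171 °C → -171 + 273.15 = 102.15 K.
For a reversible refrigerator, COP_R = T_C/(T_H − T_C) = 102.15/202.85 = 0.5036.
W = Q_C/COP_R = 7670/0.5036 = 15230 J.

W_in ≈ 15230 J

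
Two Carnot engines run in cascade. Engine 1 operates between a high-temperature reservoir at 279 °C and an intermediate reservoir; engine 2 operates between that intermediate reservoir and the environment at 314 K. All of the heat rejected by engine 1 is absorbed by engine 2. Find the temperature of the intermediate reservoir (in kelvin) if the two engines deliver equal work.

T_m ≈ 433 K

T_H = 279 °C → 279 + 273.15 = 552.15 K.
For reversible stages Q_m = Q_H·(T_m/T_H). Setting W₁ = Q_H(1 − T_m/T_H) equal to W₂ = Q_m(1 − T_C/T_m) = Q_H·(T_m − T_C)/T_H gives T_H − T_m = T_m − T_C, so T_m = (T_H + T_C)/2 = (552.15 + 314.00)/2 = 433 K.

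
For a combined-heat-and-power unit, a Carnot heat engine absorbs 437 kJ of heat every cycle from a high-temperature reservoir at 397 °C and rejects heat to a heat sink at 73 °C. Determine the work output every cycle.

W ≈ 211.3 kJ

T_H = 397 °C → 397 + 273.15 = 670.15 K.
T_C = 73 °C → 73 + 273.15 = 346.15 K.
Carnot efficiency: η = 1 − T_C/T_H = 1 − 346.15/670.15 = 0.4835.
W = η·Q_H = 0.4835 × 437 = 211.3 kJ.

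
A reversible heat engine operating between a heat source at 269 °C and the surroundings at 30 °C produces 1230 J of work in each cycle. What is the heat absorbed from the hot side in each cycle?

Q_H ≈ 2790 J

T_H = 269 °C → 269 + 273.15 = 542.15 K.
T_C = 30 °C → 30 + 273.15 = 303.15 K.
Carnot efficiency: η = 1 − T_C/T_H = 1 − 303.15/542.15 = 0.4408.
Q_H = W/η = 1230/0.4408 = 2790 J.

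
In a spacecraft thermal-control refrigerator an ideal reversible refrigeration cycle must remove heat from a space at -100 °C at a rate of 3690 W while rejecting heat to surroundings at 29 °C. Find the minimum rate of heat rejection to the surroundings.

T_H = 29 °C → 29 + 273.15 = 302.15 K.
T_C = -100 °C → -100 + 273.15 = 173.15 K.
For a reversible cycle Q_H/Q_C = T_H/T_C, so Q_H = Q_C·T_H/T_C = 3690 × 302.15/173.15 = 6440 W.

Q̇_H ≈ 6440 W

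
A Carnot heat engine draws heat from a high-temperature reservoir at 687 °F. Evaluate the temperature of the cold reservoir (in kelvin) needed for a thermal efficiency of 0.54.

T_C ≈ 293.0 K

T_H = 687 °F → (687 − 32) × 5/9 = 363.89 °C = 637.04 K.
From η = 1 − T_C/T_H, T_C = T_H·(1 − η) = 637.04 × (1 − 0.54) = 293.0 K.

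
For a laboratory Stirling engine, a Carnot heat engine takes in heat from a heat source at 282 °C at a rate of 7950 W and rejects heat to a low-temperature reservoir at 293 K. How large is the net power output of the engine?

Ẇ ≈ 3754 W

T_H = 282 °C → 282 + 273.15 = 555.15 K.
Carnot efficiency: η = 1 − T_C/T_H = 1 − 293.00/555.15 = 0.4722.
W = η·Q_H = 0.4722 × 7950 = 3754 W.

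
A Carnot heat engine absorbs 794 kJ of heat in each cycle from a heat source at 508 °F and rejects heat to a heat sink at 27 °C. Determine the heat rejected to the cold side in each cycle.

Q_C ≈ 443 kJ

T_H = 508 °F → (508 − 32) × 5/9 = 264.44 °C = 537.59 K.
T_C = 27 °C → 27 + 273.15 = 300.15 K.
The Carnot efficiency is η = 1 − T_C/T_H = 1 − 300.15/537.59 = 0.4417.
For a reversible cycle Q_C/Q_H = T_C/T_H, so Q_C = 794 × 300.15/537.59 = 443 kJ.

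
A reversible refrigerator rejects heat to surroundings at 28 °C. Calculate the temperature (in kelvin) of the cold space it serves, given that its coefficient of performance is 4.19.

T_C ≈ 243 K

T_H = 28 °C → 28 + 273.15 = 301.15 K.
COP_R = T_C/(T_H − T_C) ⇒ T_C = T_H·COP_R/(1 + COP_R) = 301.15 × 4.19/(1 + 4.19) = 243 K.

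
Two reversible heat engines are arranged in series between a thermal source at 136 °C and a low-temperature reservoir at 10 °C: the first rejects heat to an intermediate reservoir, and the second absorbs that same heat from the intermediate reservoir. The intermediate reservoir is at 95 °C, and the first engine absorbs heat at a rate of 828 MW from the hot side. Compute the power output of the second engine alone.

T_H = 136 °C → 136 + 273.15 = 409.15 K.
T_C = 10 °C → 10 + 273.15 = 283.15 K.
T_m = 95 °C → 95 + 273.15 = 368.15 K.
Heat entering the second stage: Q_m = Q_H·(T_m/T_H) = 828 × 368.15/409.15 = 745 MW.
Second-stage efficiency η₂ = 1 − T_C/T_m = 1 − 283.15/368.15 = 0.2309, so W₂ = η₂·Q_m = 172 MW.

Ẇ₂ ≈ 172 MW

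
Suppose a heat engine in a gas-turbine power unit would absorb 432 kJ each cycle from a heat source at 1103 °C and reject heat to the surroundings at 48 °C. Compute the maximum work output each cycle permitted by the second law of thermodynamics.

T_H = 1103 °C → 1103 + 273.15 = 1376.15 K.
T_C = 48 °C → 48 + 273.15 = 321.15 K.
By the Carnot theorem, η_max = 1 − T_C/T_H = 1 − 321.15/1376.15 = 0.7666.
W_max = η_max · Q_H = 0.7666 × 432 = 331 kJ.

W_max ≈ 331 kJ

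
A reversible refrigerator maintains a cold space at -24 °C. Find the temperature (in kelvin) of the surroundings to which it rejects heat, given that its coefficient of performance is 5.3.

T_C = -24 °C → -24 + 273.15 = 249.15 K.
COP_R = T_C/(T_H − T_C) ⇒ T_H = T_C·(1 + 1/COP_R) = 249.15 × (1 + 1/5.3) = 296.2 K.

T_H ≈ 296.2 K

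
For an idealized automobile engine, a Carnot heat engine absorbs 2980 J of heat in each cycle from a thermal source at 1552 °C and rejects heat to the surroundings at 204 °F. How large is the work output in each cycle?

T_H = 1552 °C → 1552 + 273.15 = 1825.15 K.
T_C = 204 °F → (204 − 32) × 5/9 = 95.56 °C = 368.71 K.
For a reversible engine, η = 1 − T_C/T_H = 1 − 368.71/1825.15 = 0.7980.
W = η·Q_H = 0.7980 × 2980 = 2380 J.

W ≈ 2380 J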